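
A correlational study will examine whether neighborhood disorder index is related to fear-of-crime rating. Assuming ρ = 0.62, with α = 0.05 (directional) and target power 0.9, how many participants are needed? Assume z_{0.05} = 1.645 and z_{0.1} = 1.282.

n = 20

Fisher's z: C = ½·ln((1+r)/(1−r)) = ½·ln(4.2632) = 0.7250.
n = ((z_{α} + z_β)/C)² + 3.
(1.645 + 1.282) / 0.7250 = 2.927 / 0.7250 = 4.037.
n = 4.037² + 3 = 16.30 + 3 = 19.3.
Round up.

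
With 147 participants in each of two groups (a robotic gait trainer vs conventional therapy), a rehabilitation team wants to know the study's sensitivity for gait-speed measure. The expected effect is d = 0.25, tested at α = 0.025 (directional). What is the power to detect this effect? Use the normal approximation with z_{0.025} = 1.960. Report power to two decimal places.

For two equal groups, power = Φ(d·√(n/2) − z_{α}).
d·√(n/2) = 0.25 × √(147/2) = 0.25 × 8.573 = 2.143.
z_β = 2.143 − 1.960 = 0.183.
Power = Φ(0.183) = 0.573.

power ≈ 0.57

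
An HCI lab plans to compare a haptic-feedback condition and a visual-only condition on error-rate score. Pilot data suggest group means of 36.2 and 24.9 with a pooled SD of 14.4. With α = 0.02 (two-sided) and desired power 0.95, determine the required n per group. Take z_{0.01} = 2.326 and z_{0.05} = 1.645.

n = 52 per group

Cohen's d = |M₁ − M₂| / SD_pooled = |36.2 − 24.9| / 14.4 = 11.3 / 14.4 = 0.785.
For two independent groups with equal n: n = 2·((z_{α/2} + z_β) / d)².
z_{α/2} + z_β = 2.326 + 1.645 = 3.971.
n = 2 × (3.971 / 0.785)² = 2 × 5.059² = 2 × 25.59 = 51.2.
Round up to the next whole participant.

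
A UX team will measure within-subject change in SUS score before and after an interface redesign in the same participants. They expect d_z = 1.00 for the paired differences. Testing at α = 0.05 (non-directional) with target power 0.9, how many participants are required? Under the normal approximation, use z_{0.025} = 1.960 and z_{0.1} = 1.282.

For a paired (one-sample on differences) test: n = ((z_{α/2} + z_β) / d)².
z_{α/2} + z_β = 1.960 + 1.282 = 3.242.
n = (3.242 / 1.00)² = 3.242² = 10.51.
Round up.

n = 11 pairs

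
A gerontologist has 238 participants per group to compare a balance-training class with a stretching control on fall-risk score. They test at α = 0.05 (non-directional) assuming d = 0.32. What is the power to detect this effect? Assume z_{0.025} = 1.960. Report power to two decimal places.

For two equal groups, power = Φ(d·√(n/2) − z_{α/2}).
d·√(n/2) = 0.32 × √(238/2) = 0.32 × 10.909 = 3.491.
z_β = 3.491 − 1.960 = 1.531.
Power = Φ(1.531) = 0.937.

power ≈ 0.94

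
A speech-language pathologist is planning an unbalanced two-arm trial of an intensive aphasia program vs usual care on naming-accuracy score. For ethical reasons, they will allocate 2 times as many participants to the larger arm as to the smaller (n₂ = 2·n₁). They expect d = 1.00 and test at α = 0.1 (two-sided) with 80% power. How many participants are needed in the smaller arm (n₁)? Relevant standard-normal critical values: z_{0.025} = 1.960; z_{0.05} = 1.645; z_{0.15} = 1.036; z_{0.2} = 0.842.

With allocation ratio k = n₂/n₁ = 2, Var(x̄₁−x̄₂) = σ²(1/n₁ + 1/(k·n₁)) = σ²·(k+1)/(k·n₁).
So n₁ = (1 + 1/k)·((z_{α/2} + z_β)/d)² = 1.500 × (2.487/1.00)².
n₁ = 1.500 × 6.19 = 9.3.
Round up: n₁ = 10, giving n₂ = 2 × 10 = 20.

n₁ = 10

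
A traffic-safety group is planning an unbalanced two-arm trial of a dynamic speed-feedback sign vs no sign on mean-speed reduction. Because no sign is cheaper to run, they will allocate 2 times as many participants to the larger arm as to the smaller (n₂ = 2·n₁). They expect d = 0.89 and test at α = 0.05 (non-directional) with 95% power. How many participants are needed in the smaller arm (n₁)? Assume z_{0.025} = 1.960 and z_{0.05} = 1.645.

With allocation ratio k = n₂/n₁ = 2, Var(x̄₁−x̄₂) = σ²(1/n₁ + 1/(k·n₁)) = σ²·(k+1)/(k·n₁).
So n₁ = (1 + 1/k)·((z_{α/2} + z_β)/d)² = 1.500 × (3.605/0.89)².
n₁ = 1.500 × 16.41 = 24.6.
Round up: n₁ = 25, giving n₂ = 2 × 25 = 50.

n₁ = 25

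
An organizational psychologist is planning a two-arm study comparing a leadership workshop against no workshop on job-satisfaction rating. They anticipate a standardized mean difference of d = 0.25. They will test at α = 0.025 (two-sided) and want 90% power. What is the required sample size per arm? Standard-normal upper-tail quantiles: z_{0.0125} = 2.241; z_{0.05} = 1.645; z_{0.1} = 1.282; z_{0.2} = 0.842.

For two independent groups with equal n: n = 2·((z_{α/2} + z_β) / d)².
z_{α/2} + z_β = 2.241 + 1.282 = 3.523.
n = 2 × (3.523 / 0.25)² = 2 × 14.092² = 2 × 198.58 = 397.2.
Round up to the next whole participant.

n = 398 per group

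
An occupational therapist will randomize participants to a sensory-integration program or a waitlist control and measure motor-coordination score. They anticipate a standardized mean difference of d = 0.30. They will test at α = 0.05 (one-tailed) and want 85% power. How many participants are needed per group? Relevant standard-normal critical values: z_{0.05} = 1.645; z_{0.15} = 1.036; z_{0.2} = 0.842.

For two independent groups with equal n: n = 2·((z_{α} + z_β) / d)².
z_{α} + z_β = 1.645 + 1.036 = 2.681.
n = 2 × (2.681 / 0.30)² = 2 × 8.937² = 2 × 79.86 = 159.7.
Round up to the next whole participant.

n = 160 per group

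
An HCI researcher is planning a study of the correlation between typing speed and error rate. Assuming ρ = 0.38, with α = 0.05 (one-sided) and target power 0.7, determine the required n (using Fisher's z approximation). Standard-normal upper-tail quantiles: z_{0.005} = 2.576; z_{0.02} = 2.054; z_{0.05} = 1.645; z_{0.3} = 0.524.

n = 33

Fisher's z: C = ½·ln((1+r)/(1−r)) = ½·ln(2.2258) = 0.4001.
n = ((z_{α} + z_β)/C)² + 3.
(1.645 + 0.524) / 0.4001 = 2.169 / 0.4001 = 5.421.
n = 5.421² + 3 = 29.39 + 3 = 32.4.
Round up.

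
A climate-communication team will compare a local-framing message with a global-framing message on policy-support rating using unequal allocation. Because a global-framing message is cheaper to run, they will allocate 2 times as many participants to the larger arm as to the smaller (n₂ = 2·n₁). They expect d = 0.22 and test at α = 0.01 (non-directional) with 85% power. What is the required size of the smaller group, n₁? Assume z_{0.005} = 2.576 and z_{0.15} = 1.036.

n₁ = 405

With allocation ratio k = n₂/n₁ = 2, Var(x̄₁−x̄₂) = σ²(1/n₁ + 1/(k·n₁)) = σ²·(k+1)/(k·n₁).
So n₁ = (1 + 1/k)·((z_{α/2} + z_β)/d)² = 1.500 × (3.612/0.22)².
n₁ = 1.500 × 269.56 = 404.3.
Round up: n₁ = 405, giving n₂ = 2 × 405 = 810.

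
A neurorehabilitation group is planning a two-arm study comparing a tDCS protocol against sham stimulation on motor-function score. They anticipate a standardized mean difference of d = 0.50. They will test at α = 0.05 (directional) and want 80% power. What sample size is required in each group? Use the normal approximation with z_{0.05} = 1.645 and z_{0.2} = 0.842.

n = 50 per group

For two independent groups with equal n: n = 2·((z_{α} + z_β) / d)².
z_{α} + z_β = 1.645 + 0.842 = 2.487.
n = 2 × (2.487 / 0.50)² = 2 × 4.974² = 2 × 24.74 = 49.5.
Round up to the next whole participant.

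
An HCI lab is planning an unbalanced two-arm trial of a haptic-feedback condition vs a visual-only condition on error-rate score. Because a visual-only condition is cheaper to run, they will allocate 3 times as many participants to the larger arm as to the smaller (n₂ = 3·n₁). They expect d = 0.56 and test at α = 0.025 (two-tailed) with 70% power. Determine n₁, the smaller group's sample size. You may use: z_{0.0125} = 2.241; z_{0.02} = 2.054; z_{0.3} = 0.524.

With allocation ratio k = n₂/n₁ = 3, Var(x̄₁−x̄₂) = σ²(1/n₁ + 1/(k·n₁)) = σ²·(k+1)/(k·n₁).
So n₁ = (1 + 1/k)·((z_{α/2} + z_β)/d)² = 1.333 × (2.765/0.56)².
n₁ = 1.333 × 24.38 = 32.5.
Round up: n₁ = 33, giving n₂ = 3 × 33 = 99.

n₁ = 33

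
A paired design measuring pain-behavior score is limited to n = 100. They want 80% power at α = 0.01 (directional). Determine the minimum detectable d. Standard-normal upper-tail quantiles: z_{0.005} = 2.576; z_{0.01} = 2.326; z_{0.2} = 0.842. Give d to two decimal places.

d_min ≈ 0.32

For a single sample (or paired design) of n = 100: d_min = (z_{α} + z_β)/√n.
z-sum = 2.326 + 0.842 = 3.168.
d_min = 3.168 / √100 = 3.168 / 10.000 = 0.317.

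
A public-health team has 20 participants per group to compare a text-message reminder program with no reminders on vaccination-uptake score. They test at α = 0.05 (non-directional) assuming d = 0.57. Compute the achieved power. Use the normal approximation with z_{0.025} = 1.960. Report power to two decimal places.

power ≈ 0.44

For two equal groups, power = Φ(d·√(n/2) − z_{α/2}).
d·√(n/2) = 0.57 × √(20/2) = 0.57 × 3.162 = 1.802.
z_β = 1.802 − 1.960 = -0.158.
Power = Φ(-0.158) = 0.437.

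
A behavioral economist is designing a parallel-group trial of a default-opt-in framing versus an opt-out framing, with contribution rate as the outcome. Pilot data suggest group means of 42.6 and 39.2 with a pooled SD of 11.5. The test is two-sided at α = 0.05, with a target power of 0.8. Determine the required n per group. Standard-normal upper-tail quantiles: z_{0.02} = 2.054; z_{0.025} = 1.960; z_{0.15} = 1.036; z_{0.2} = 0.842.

Cohen's d = |M₁ − M₂| / SD_pooled = |42.6 − 39.2| / 11.5 = 3.4 / 11.5 = 0.296.
For two independent groups with equal n: n = 2·((z_{α/2} + z_β) / d)².
z_{α/2} + z_β = 1.960 + 0.842 = 2.802.
n = 2 × (2.802 / 0.296)² = 2 × 9.466² = 2 × 89.61 = 179.2.
Round up to the next whole participant.

n = 180 per group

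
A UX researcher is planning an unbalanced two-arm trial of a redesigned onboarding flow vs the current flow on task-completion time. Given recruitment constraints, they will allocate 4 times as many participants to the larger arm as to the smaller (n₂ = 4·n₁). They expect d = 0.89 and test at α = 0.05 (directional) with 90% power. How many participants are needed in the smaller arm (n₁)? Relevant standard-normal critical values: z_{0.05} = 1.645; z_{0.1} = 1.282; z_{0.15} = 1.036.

With allocation ratio k = n₂/n₁ = 4, Var(x̄₁−x̄₂) = σ²(1/n₁ + 1/(k·n₁)) = σ²·(k+1)/(k·n₁).
So n₁ = (1 + 1/k)·((z_{α} + z_β)/d)² = 1.250 × (2.927/0.89)².
n₁ = 1.250 × 10.82 = 13.5.
Round up: n₁ = 14, giving n₂ = 4 × 14 = 56.

n₁ = 14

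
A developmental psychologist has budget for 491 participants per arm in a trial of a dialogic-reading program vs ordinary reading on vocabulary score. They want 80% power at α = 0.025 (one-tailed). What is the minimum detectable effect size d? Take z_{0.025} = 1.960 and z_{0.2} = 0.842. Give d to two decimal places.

For two independent groups of n = 491 each: d_min = (z_{α} + z_β)·√(2/n).
z-sum = 1.960 + 0.842 = 2.802.
d_min = 2.802 × √(2/491) = 2.802 × 0.0638 = 0.179.

d_min ≈ 0.18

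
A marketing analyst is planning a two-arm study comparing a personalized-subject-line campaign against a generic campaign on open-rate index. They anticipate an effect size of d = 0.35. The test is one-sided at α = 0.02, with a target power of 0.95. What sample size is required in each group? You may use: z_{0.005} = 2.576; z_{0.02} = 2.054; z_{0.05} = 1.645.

For two independent groups with equal n: n = 2·((z_{α} + z_β) / d)².
z_{α} + z_β = 2.054 + 1.645 = 3.699.
n = 2 × (3.699 / 0.35)² = 2 × 10.569² = 2 × 111.69 = 223.4.
Round up to the next whole participant.

n = 224 per group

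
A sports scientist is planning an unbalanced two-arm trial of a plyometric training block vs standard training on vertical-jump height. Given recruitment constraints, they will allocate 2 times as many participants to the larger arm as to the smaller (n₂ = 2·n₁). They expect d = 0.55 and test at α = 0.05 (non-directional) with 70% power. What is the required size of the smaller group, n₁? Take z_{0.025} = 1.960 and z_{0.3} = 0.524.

n₁ = 31

With allocation ratio k = n₂/n₁ = 2, Var(x̄₁−x̄₂) = σ²(1/n₁ + 1/(k·n₁)) = σ²·(k+1)/(k·n₁).
So n₁ = (1 + 1/k)·((z_{α/2} + z_β)/d)² = 1.500 × (2.484/0.55)².
n₁ = 1.500 × 20.40 = 30.6.
Round up: n₁ = 31, giving n₂ = 2 × 31 = 62.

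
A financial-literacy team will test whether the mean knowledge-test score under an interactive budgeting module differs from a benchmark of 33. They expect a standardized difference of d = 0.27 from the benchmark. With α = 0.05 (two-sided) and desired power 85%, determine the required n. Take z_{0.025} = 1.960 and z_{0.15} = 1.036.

n = 124

For a one-sample test: n = ((z_{α/2} + z_β) / d)².
z_{α/2} + z_β = 1.960 + 1.036 = 2.996.
n = (2.996 / 0.27)² = 11.096² = 123.13.
Round up.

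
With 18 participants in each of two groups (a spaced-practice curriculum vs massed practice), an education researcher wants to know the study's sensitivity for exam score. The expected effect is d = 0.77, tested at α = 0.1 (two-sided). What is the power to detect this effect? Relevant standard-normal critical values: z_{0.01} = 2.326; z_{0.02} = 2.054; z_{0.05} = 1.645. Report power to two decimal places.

power ≈ 0.75

For two equal groups, power = Φ(d·√(n/2) − z_{α/2}).
d·√(n/2) = 0.77 × √(18/2) = 0.77 × 3.000 = 2.310.
z_β = 2.310 − 1.645 = 0.665.
Power = Φ(0.665) = 0.747.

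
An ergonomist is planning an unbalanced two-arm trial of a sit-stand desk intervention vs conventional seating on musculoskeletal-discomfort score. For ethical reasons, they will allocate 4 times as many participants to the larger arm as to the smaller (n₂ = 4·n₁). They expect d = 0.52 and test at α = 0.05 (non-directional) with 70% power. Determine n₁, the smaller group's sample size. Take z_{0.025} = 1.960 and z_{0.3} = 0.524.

n₁ = 29

With allocation ratio k = n₂/n₁ = 4, Var(x̄₁−x̄₂) = σ²(1/n₁ + 1/(k·n₁)) = σ²·(k+1)/(k·n₁).
So n₁ = (1 + 1/k)·((z_{α/2} + z_β)/d)² = 1.250 × (2.484/0.52)².
n₁ = 1.250 × 22.82 = 28.5.
Round up: n₁ = 29, giving n₂ = 4 × 29 = 116.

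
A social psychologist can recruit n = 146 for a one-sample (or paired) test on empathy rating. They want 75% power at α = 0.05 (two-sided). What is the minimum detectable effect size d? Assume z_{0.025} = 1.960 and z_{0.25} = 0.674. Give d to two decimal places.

d_min ≈ 0.22

For a single sample (or paired design) of n = 146: d_min = (z_{α/2} + z_β)/√n.
z-sum = 1.960 + 0.674 = 2.634.
d_min = 2.634 / √146 = 2.634 / 12.083 = 0.218.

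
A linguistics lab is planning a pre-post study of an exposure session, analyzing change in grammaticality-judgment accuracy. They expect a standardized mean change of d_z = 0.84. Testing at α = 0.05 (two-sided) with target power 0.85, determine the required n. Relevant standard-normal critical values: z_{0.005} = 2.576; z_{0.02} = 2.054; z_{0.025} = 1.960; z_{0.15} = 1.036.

For a paired (one-sample on differences) test: n = ((z_{α/2} + z_β) / d)².
z_{α/2} + z_β = 1.960 + 1.036 = 2.996.
n = (2.996 / 0.84)² = 3.567² = 12.72.
Round up.

n = 13 pairs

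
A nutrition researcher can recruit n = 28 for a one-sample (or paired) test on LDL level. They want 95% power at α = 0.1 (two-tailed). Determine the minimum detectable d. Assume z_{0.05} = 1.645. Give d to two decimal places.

d_min ≈ 0.62

For a single sample (or paired design) of n = 28: d_min = (z_{α/2} + z_β)/√n.
z-sum = 1.645 + 1.645 = 3.290.
d_min = 3.290 / √28 = 3.290 / 5.292 = 0.622.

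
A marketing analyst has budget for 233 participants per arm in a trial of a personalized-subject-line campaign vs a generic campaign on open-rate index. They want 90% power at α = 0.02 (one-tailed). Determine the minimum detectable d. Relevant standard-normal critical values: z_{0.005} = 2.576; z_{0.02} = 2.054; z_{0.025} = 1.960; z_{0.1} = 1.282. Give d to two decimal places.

For two independent groups of n = 233 each: d_min = (z_{α} + z_β)·√(2/n).
z-sum = 2.054 + 1.282 = 3.336.
d_min = 3.336 × √(2/233) = 3.336 × 0.0926 = 0.309.

d_min ≈ 0.31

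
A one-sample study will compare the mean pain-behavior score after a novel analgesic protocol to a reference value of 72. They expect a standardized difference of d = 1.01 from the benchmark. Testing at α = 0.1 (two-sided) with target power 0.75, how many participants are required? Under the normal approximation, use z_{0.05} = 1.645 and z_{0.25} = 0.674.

For a one-sample test: n = ((z_{α/2} + z_β) / d)².
z_{α/2} + z_β = 1.645 + 0.674 = 2.319.
n = (2.319 / 1.01)² = 2.296² = 5.27.
Round up.

n = 6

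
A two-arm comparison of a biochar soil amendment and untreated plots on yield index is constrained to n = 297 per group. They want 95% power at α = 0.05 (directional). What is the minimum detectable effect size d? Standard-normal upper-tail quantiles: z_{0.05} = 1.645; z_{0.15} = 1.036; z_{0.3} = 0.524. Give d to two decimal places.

d_min ≈ 0.27

For two independent groups of n = 297 each: d_min = (z_{α} + z_β)·√(2/n).
z-sum = 1.645 + 1.645 = 3.290.
d_min = 3.290 × √(2/297) = 3.290 × 0.0821 = 0.270.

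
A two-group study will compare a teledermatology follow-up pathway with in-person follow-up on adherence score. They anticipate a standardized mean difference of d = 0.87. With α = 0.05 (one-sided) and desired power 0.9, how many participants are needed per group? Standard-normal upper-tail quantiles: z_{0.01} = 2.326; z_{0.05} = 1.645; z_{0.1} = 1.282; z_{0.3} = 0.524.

For two independent groups with equal n: n = 2·((z_{α} + z_β) / d)².
z_{α} + z_β = 1.645 + 1.282 = 2.927.
n = 2 × (2.927 / 0.87)² = 2 × 3.364² = 2 × 11.32 = 22.6.
Round up to the next whole participant.

n = 23 per group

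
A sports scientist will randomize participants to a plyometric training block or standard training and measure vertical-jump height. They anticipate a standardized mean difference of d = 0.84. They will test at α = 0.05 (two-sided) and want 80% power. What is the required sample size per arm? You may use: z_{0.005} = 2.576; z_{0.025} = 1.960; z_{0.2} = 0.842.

n = 23 per group

For two independent groups with equal n: n = 2·((z_{α/2} + z_β) / d)².
z_{α/2} + z_β = 1.960 + 0.842 = 2.802.
n = 2 × (2.802 / 0.84)² = 2 × 3.336² = 2 × 11.13 = 22.3.
Round up to the next whole participant.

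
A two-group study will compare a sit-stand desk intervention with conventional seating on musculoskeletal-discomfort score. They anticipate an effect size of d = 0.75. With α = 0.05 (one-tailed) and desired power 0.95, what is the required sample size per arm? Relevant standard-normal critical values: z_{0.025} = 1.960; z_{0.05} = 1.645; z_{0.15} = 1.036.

n = 39 per group

For two independent groups with equal n: n = 2·((z_{α} + z_β) / d)².
z_{α} + z_β = 1.645 + 1.645 = 3.290.
n = 2 × (3.290 / 0.75)² = 2 × 4.387² = 2 × 19.24 = 38.5.
Round up to the next whole participant.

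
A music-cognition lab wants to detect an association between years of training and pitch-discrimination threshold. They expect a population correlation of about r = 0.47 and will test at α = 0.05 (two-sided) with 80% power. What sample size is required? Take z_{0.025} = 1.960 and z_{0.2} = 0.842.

n = 34

Fisher's z: C = ½·ln((1+r)/(1−r)) = ½·ln(2.7736) = 0.5101.
n = ((z_{α/2} + z_β)/C)² + 3.
(1.960 + 0.842) / 0.5101 = 2.802 / 0.5101 = 5.493.
n = 5.493² + 3 = 30.17 + 3 = 33.2.
Round up.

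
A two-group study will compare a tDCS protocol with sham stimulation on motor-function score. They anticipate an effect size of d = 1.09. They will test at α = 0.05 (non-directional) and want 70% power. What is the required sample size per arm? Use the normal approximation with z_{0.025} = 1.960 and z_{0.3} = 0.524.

For two independent groups with equal n: n = 2·((z_{α/2} + z_β) / d)².
z_{α/2} + z_β = 1.960 + 0.524 = 2.484.
n = 2 × (2.484 / 1.09)² = 2 × 2.279² = 2 × 5.19 = 10.4.
Round up to the next whole participant.

n = 11 per group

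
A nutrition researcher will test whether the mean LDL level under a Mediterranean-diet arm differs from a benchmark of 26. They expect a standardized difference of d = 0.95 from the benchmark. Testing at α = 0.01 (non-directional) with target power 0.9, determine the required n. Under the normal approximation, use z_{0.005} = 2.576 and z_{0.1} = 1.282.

n = 17

For a one-sample test: n = ((z_{α/2} + z_β) / d)².
z_{α/2} + z_β = 2.576 + 1.282 = 3.858.
n = (3.858 / 0.95)² = 4.061² = 16.49.
Round up.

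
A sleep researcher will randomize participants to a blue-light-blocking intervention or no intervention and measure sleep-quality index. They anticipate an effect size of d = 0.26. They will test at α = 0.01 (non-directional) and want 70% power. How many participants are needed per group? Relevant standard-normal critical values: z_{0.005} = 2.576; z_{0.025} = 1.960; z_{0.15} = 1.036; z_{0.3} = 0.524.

n = 285 per group

For two independent groups with equal n: n = 2·((z_{α/2} + z_β) / d)².
z_{α/2} + z_β = 2.576 + 0.524 = 3.100.
n = 2 × (3.100 / 0.26)² = 2 × 11.923² = 2 × 142.16 = 284.3.
Round up to the next whole participant.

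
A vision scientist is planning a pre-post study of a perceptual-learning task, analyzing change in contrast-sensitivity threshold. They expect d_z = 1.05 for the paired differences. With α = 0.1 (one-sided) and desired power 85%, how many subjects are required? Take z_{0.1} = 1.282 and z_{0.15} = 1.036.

For a paired (one-sample on differences) test: n = ((z_{α} + z_β) / d)².
z_{α} + z_β = 1.282 + 1.036 = 2.318.
n = (2.318 / 1.05)² = 2.208² = 4.87.
Round up.

n = 5 pairs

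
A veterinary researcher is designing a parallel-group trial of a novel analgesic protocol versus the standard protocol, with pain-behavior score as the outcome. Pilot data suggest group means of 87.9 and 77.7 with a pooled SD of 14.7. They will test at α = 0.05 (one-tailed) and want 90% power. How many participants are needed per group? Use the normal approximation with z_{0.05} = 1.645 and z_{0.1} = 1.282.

Cohen's d = |M₁ − M₂| / SD_pooled = |87.9 − 77.7| / 14.7 = 10.2 / 14.7 = 0.694.
For two independent groups with equal n: n = 2·((z_{α} + z_β) / d)².
z_{α} + z_β = 1.645 + 1.282 = 2.927.
n = 2 × (2.927 / 0.694)² = 2 × 4.218² = 2 × 17.79 = 35.6.
Round up to the next whole participant.

n = 36 per group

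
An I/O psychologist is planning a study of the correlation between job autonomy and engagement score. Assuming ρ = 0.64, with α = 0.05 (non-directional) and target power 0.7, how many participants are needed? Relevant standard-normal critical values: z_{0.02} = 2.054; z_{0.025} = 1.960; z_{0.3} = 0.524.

n = 14

Fisher's z: C = ½·ln((1+r)/(1−r)) = ½·ln(4.5556) = 0.7582.
n = ((z_{α/2} + z_β)/C)² + 3.
(1.960 + 0.524) / 0.7582 = 2.484 / 0.7582 = 3.276.
n = 3.276² + 3 = 10.73 + 3 = 13.7.
Round up.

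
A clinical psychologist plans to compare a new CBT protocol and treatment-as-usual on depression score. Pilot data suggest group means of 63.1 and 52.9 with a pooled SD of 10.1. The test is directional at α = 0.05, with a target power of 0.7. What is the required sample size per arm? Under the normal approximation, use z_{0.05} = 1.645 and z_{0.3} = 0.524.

Cohen's d = |M₁ − M₂| / SD_pooled = |63.1 − 52.9| / 10.1 = 10.2 / 10.1 = 1.010.
For two independent groups with equal n: n = 2·((z_{α} + z_β) / d)².
z_{α} + z_β = 1.645 + 0.524 = 2.169.
n = 2 × (2.169 / 1.010)² = 2 × 2.148² = 2 × 4.61 = 9.2.
Round up to the next whole participant.

n = 10 per group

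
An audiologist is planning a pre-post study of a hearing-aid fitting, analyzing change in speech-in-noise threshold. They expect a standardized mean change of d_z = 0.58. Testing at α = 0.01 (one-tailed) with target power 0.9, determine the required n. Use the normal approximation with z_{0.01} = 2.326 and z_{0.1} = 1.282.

For a paired (one-sample on differences) test: n = ((z_{α} + z_β) / d)².
z_{α} + z_β = 2.326 + 1.282 = 3.608.
n = (3.608 / 0.58)² = 6.221² = 38.70.
Round up.

n = 39 pairs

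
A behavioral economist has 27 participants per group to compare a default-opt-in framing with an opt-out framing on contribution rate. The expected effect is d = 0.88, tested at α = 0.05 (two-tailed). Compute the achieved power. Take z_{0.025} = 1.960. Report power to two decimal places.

power ≈ 0.90

For two equal groups, power = Φ(d·√(n/2) − z_{α/2}).
d·√(n/2) = 0.88 × √(27/2) = 0.88 × 3.674 = 3.233.
z_β = 3.233 − 1.960 = 1.273.
Power = Φ(1.273) = 0.899.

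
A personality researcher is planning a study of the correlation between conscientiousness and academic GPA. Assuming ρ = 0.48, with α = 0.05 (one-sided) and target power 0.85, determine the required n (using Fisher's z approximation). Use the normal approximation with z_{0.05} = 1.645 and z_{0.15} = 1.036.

n = 30

Fisher's z: C = ½·ln((1+r)/(1−r)) = ½·ln(2.8462) = 0.5230.
n = ((z_{α} + z_β)/C)² + 3.
(1.645 + 1.036) / 0.5230 = 2.681 / 0.5230 = 5.126.
n = 5.126² + 3 = 26.28 + 3 = 29.3.
Round up.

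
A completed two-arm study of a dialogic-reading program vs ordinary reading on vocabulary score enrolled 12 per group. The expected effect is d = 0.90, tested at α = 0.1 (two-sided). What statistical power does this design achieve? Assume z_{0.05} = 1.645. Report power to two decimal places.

For two equal groups, power = Φ(d·√(n/2) − z_{α/2}).
d·√(n/2) = 0.90 × √(12/2) = 0.90 × 2.449 = 2.205.
z_β = 2.205 − 1.645 = 0.560.
Power = Φ(0.560) = 0.712.

power ≈ 0.71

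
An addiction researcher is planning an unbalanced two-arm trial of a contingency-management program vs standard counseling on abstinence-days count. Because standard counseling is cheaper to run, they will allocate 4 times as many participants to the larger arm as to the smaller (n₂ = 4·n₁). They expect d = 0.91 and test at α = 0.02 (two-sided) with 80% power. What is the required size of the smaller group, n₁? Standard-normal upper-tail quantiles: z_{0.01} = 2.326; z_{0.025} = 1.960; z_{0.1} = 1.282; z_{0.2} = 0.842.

With allocation ratio k = n₂/n₁ = 4, Var(x̄₁−x̄₂) = σ²(1/n₁ + 1/(k·n₁)) = σ²·(k+1)/(k·n₁).
So n₁ = (1 + 1/k)·((z_{α/2} + z_β)/d)² = 1.250 × (3.168/0.91)².
n₁ = 1.250 × 12.12 = 15.1.
Round up: n₁ = 16, giving n₂ = 4 × 16 = 64.

n₁ = 16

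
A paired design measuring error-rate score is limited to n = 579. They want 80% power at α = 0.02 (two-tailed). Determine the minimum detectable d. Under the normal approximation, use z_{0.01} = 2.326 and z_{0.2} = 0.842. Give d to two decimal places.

d_min ≈ 0.13

For a single sample (or paired design) of n = 579: d_min = (z_{α/2} + z_β)/√n.
z-sum = 2.326 + 0.842 = 3.168.
d_min = 3.168 / √579 = 3.168 / 24.062 = 0.132.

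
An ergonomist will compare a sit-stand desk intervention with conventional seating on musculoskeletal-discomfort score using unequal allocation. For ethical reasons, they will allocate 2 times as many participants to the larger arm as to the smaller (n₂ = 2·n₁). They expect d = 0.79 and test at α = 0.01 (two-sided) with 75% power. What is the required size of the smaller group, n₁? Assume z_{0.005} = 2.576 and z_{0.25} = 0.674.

With allocation ratio k = n₂/n₁ = 2, Var(x̄₁−x̄₂) = σ²(1/n₁ + 1/(k·n₁)) = σ²·(k+1)/(k·n₁).
So n₁ = (1 + 1/k)·((z_{α/2} + z_β)/d)² = 1.500 × (3.250/0.79)².
n₁ = 1.500 × 16.92 = 25.4.
Round up: n₁ = 26, giving n₂ = 2 × 26 = 52.

n₁ = 26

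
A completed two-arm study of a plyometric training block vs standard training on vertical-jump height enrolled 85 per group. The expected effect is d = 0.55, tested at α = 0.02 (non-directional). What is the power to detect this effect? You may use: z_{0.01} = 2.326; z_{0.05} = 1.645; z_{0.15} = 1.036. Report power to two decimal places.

power ≈ 0.90

For two equal groups, power = Φ(d·√(n/2) − z_{α/2}).
d·√(n/2) = 0.55 × √(85/2) = 0.55 × 6.519 = 3.586.
z_β = 3.586 − 2.326 = 1.260.
Power = Φ(1.260) = 0.896.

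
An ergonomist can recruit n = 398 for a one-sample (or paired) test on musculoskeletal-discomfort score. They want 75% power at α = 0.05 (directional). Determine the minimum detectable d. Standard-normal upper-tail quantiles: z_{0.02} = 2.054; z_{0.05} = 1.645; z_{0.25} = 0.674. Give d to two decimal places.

For a single sample (or paired design) of n = 398: d_min = (z_{α} + z_β)/√n.
z-sum = 1.645 + 0.674 = 2.319.
d_min = 2.319 / √398 = 2.319 / 19.950 = 0.116.

d_min ≈ 0.12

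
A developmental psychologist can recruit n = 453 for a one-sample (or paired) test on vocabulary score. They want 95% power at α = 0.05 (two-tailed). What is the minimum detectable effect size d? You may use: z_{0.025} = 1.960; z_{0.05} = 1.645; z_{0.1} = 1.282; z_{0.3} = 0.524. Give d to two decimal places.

For a single sample (or paired design) of n = 453: d_min = (z_{α/2} + z_β)/√n.
z-sum = 1.960 + 1.645 = 3.605.
d_min = 3.605 / √453 = 3.605 / 21.284 = 0.169.

d_min ≈ 0.17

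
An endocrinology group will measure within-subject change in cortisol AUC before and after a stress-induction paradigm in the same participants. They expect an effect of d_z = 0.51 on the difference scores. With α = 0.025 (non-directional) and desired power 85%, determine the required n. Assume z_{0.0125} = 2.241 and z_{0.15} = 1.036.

For a paired (one-sample on differences) test: n = ((z_{α/2} + z_β) / d)².
z_{α/2} + z_β = 2.241 + 1.036 = 3.277.
n = (3.277 / 0.51)² = 6.425² = 41.29.
Round up.

n = 42 pairs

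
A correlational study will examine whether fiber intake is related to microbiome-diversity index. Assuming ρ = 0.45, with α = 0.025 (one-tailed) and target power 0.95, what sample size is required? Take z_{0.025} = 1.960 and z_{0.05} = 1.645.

n = 59

Fisher's z: C = ½·ln((1+r)/(1−r)) = ½·ln(2.6364) = 0.4847.
n = ((z_{α} + z_β)/C)² + 3.
(1.960 + 1.645) / 0.4847 = 3.605 / 0.4847 = 7.438.
n = 7.438² + 3 = 55.32 + 3 = 58.3.
Round up.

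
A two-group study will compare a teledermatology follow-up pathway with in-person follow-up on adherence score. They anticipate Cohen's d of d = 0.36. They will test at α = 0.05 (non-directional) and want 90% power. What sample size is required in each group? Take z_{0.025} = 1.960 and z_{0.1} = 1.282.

For two independent groups with equal n: n = 2·((z_{α/2} + z_β) / d)².
z_{α/2} + z_β = 1.960 + 1.282 = 3.242.
n = 2 × (3.242 / 0.36)² = 2 × 9.006² = 2 × 81.10 = 162.2.
Round up to the next whole participant.

n = 163 per group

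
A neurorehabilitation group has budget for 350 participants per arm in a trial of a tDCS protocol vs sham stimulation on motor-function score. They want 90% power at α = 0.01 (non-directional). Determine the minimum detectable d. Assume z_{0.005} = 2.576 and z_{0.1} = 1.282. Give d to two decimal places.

For two independent groups of n = 350 each: d_min = (z_{α/2} + z_β)·√(2/n).
z-sum = 2.576 + 1.282 = 3.858.
d_min = 3.858 × √(2/350) = 3.858 × 0.0756 = 0.292.

d_min ≈ 0.29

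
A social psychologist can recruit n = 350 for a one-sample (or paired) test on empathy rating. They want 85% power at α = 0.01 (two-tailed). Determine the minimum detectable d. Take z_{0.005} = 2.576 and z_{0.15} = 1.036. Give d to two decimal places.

For a single sample (or paired design) of n = 350: d_min = (z_{α/2} + z_β)/√n.
z-sum = 2.576 + 1.036 = 3.612.
d_min = 3.612 / √350 = 3.612 / 18.708 = 0.193.

d_min ≈ 0.19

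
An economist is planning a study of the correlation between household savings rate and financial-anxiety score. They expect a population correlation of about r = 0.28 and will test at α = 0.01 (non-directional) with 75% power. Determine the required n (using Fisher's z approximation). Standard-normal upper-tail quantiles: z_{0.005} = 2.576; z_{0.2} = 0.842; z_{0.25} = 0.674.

n = 131

Fisher's z: C = ½·ln((1+r)/(1−r)) = ½·ln(1.7778) = 0.2877.
n = ((z_{α/2} + z_β)/C)² + 3.
(2.576 + 0.674) / 0.2877 = 3.250 / 0.2877 = 11.296.
n = 11.296² + 3 = 127.61 + 3 = 130.6.
Round up.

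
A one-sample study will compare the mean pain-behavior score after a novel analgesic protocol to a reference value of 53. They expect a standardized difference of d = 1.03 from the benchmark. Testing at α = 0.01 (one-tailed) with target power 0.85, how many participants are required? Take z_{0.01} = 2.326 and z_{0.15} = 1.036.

For a one-sample test: n = ((z_{α} + z_β) / d)².
z_{α} + z_β = 2.326 + 1.036 = 3.362.
n = (3.362 / 1.03)² = 3.264² = 10.65.
Round up.

n = 11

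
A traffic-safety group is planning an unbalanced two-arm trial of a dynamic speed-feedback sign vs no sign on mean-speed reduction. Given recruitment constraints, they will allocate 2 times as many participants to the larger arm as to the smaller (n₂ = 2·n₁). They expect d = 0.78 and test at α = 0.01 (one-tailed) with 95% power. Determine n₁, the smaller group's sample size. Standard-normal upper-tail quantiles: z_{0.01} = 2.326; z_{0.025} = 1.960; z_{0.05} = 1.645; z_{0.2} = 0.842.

With allocation ratio k = n₂/n₁ = 2, Var(x̄₁−x̄₂) = σ²(1/n₁ + 1/(k·n₁)) = σ²·(k+1)/(k·n₁).
So n₁ = (1 + 1/k)·((z_{α} + z_β)/d)² = 1.500 × (3.971/0.78)².
n₁ = 1.500 × 25.92 = 38.9.
Round up: n₁ = 39, giving n₂ = 2 × 39 = 78.

n₁ = 39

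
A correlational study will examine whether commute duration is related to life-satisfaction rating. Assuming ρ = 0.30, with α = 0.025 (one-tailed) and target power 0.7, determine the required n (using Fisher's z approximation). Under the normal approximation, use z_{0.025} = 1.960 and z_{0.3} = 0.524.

Fisher's z: C = ½·ln((1+r)/(1−r)) = ½·ln(1.8571) = 0.3095.
n = ((z_{α} + z_β)/C)² + 3.
(1.960 + 0.524) / 0.3095 = 2.484 / 0.3095 = 8.026.
n = 8.026² + 3 = 64.41 + 3 = 67.4.
Round up.

n = 68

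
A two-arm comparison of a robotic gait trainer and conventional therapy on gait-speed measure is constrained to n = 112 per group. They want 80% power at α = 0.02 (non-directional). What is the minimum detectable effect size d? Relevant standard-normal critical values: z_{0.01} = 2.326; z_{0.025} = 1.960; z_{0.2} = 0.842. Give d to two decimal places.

For two independent groups of n = 112 each: d_min = (z_{α/2} + z_β)·√(2/n).
z-sum = 2.326 + 0.842 = 3.168.
d_min = 3.168 × √(2/112) = 3.168 × 0.1336 = 0.423.

d_min ≈ 0.42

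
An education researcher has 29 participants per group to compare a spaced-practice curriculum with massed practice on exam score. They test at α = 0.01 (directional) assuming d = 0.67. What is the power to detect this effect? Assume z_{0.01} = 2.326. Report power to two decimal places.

For two equal groups, power = Φ(d·√(n/2) − z_{α}).
d·√(n/2) = 0.67 × √(29/2) = 0.67 × 3.808 = 2.551.
z_β = 2.551 − 2.326 = 0.225.
Power = Φ(0.225) = 0.589.

power ≈ 0.59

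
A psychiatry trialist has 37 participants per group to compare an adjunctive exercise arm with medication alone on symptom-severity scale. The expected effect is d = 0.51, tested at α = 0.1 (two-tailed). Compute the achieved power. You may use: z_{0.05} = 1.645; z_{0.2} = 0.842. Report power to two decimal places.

For two equal groups, power = Φ(d·√(n/2) − z_{α/2}).
d·√(n/2) = 0.51 × √(37/2) = 0.51 × 4.301 = 2.194.
z_β = 2.194 − 1.645 = 0.549.
Power = Φ(0.549) = 0.708.

power ≈ 0.71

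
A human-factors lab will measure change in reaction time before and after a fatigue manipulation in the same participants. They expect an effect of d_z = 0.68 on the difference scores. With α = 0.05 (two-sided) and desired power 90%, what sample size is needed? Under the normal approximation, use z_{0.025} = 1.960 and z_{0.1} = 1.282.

For a paired (one-sample on differences) test: n = ((z_{α/2} + z_β) / d)².
z_{α/2} + z_β = 1.960 + 1.282 = 3.242.
n = (3.242 / 0.68)² = 4.768² = 22.73.
Round up.

n = 23 pairs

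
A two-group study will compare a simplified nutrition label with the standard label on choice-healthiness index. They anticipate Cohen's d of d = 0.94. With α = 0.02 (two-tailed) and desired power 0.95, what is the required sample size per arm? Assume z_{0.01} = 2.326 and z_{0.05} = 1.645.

n = 36 per group

For two independent groups with equal n: n = 2·((z_{α/2} + z_β) / d)².
z_{α/2} + z_β = 2.326 + 1.645 = 3.971.
n = 2 × (3.971 / 0.94)² = 2 × 4.224² = 2 × 17.85 = 35.7.
Round up to the next whole participant.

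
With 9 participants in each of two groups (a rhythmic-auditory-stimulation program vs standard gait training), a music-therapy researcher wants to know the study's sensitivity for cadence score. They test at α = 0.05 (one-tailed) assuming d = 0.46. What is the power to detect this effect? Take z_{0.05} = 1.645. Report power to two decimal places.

For two equal groups, power = Φ(d·√(n/2) − z_{α}).
d·√(n/2) = 0.46 × √(9/2) = 0.46 × 2.121 = 0.976.
z_β = 0.976 − 1.645 = -0.669.
Power = Φ(-0.669) = 0.252.

power ≈ 0.25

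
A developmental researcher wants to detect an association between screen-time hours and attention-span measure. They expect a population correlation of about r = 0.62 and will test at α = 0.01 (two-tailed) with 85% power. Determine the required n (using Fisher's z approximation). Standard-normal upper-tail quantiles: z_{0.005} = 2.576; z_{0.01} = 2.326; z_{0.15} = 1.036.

n = 28

Fisher's z: C = ½·ln((1+r)/(1−r)) = ½·ln(4.2632) = 0.7250.
n = ((z_{α/2} + z_β)/C)² + 3.
(2.576 + 1.036) / 0.7250 = 3.612 / 0.7250 = 4.982.
n = 4.982² + 3 = 24.82 + 3 = 27.8.
Round up.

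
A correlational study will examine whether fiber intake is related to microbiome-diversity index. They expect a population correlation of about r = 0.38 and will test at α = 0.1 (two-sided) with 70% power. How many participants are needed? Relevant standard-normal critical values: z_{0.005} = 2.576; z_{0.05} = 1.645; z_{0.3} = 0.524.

n = 33

Fisher's z: C = ½·ln((1+r)/(1−r)) = ½·ln(2.2258) = 0.4001.
n = ((z_{α/2} + z_β)/C)² + 3.
(1.645 + 0.524) / 0.4001 = 2.169 / 0.4001 = 5.421.
n = 5.421² + 3 = 29.39 + 3 = 32.4.
Round up.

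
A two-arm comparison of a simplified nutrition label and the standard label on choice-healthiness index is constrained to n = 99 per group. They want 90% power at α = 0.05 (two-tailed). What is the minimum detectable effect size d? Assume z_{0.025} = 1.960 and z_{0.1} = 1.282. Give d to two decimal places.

For two independent groups of n = 99 each: d_min = (z_{α/2} + z_β)·√(2/n).
z-sum = 1.960 + 1.282 = 3.242.
d_min = 3.242 × √(2/99) = 3.242 × 0.1421 = 0.461.

d_min ≈ 0.46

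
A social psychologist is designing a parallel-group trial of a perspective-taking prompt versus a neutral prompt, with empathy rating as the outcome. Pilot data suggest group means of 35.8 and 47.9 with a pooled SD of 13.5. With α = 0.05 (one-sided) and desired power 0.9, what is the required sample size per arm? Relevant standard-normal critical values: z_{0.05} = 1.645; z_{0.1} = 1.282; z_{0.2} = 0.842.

n = 22 per group

Cohen's d = |M₁ − M₂| / SD_pooled = |35.8 − 47.9| / 13.5 = 12.1 / 13.5 = 0.896.
For two independent groups with equal n: n = 2·((z_{α} + z_β) / d)².
z_{α} + z_β = 1.645 + 1.282 = 2.927.
n = 2 × (2.927 / 0.896)² = 2 × 3.267² = 2 × 10.67 = 21.3.
Round up to the next whole participant.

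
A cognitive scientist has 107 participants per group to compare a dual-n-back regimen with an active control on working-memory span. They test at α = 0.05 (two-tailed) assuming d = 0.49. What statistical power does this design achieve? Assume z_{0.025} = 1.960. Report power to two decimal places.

For two equal groups, power = Φ(d·√(n/2) − z_{α/2}).
d·√(n/2) = 0.49 × √(107/2) = 0.49 × 7.314 = 3.584.
z_β = 3.584 − 1.960 = 1.624.
Power = Φ(1.624) = 0.948.

power ≈ 0.95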